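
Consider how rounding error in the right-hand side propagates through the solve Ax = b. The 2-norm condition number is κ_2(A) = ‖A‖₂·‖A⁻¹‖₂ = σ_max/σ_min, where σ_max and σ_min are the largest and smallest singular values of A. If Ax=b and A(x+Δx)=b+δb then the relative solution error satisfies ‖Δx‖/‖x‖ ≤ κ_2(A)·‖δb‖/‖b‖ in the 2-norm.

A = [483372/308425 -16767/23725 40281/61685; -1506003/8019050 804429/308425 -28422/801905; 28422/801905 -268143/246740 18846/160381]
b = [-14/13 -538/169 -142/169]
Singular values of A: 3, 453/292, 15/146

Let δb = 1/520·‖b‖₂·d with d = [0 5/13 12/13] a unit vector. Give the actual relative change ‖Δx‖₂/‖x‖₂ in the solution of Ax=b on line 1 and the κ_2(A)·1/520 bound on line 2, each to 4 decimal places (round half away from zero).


0.0033
0.0562

σ_max = 3, σ_min = 15/146
condition number: 3 ÷ (15/146) = 29.2000
bound on ‖Δx‖/‖x‖: κ·ε = 29.2000·1/520 = 0.0562
solve Ax = b  →  x = [6.5171 -1.0010 -18.3734]
‖b‖ = 3.4641, ‖x‖ = 19.5207
Δx = A⁻¹·δb where δb = 1/520·3.4641·d; ‖Δx‖ = 0.0648
relative error = 0.0033
realised/bound (from unrounded values) ≈ 0.0592


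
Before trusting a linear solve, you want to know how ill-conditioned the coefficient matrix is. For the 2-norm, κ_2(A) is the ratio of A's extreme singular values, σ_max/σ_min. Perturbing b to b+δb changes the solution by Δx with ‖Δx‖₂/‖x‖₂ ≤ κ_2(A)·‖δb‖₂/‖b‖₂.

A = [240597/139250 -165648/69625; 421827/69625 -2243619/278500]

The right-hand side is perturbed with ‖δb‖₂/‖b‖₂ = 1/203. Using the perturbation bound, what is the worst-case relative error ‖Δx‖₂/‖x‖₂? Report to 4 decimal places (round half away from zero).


AᵀA = [1231422381/31024900 -1641804633/31024900; -1641804633/31024900 8756567001/124099600]; tr = 547290261/4963984, det = 4862025/19855936
λ_max, λ_min = (547290261/4963984 ± √299502494771140521/24641137152256)/2 = 441/4, 11025/4963984
κ_2(A) = √(λ_max/λ_min) = √((441/4) / (11025/4963984)) = 222.8000
κ_2(A)·‖δb‖/‖b‖ = 1.0975

1.0975


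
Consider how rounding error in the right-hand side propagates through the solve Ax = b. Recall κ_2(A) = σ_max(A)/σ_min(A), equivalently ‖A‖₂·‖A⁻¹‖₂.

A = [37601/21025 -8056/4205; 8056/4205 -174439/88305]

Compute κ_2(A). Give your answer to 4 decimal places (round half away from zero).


105.0000

form AᵀA = [3610361/525625 -15918656/2207625; -15918656/2207625 70213417/9272025] with trace 3980386/275625 and determinant 130321/6890625
λ_max, λ_min = (3980386/275625 ± √15837725552896/75969140625)/2 = 361/25, 361/275625
so κ_2 = √((361/25) / (361/275625)) = 105.0000


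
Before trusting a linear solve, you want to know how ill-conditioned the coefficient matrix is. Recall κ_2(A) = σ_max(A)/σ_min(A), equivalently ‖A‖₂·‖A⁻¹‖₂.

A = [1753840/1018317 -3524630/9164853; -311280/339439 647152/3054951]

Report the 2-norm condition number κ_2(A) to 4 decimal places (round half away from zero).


AᵀA = [13660940800/3588129801 -27663136160/32293168209; -27663136160/32293168209 56028609124/290638513881]; tr = 691591204/172896201, det = 25600/172896201
solving λ² − 691591204/172896201·λ + 25600/172896201 = 0 gives λ = 4, 6400/172896201
κ_2(A) = √(λ_max/λ_min) = √(4 / (6400/172896201)) = 328.7250

328.7250


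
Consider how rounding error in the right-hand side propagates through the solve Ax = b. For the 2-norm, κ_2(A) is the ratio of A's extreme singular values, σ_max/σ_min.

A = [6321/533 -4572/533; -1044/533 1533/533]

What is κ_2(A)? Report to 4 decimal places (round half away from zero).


13.0000

form AᵀA = [24417/169 -18144/169; -18144/169 13833/169] with trace 38250/169 and determinant 50625/169
λ_max, λ_min = (38250/169 ± √1428840000/28561)/2 = 225, 225/169
κ_2(A) = √(λ_max/λ_min) = √(225 / (225/169)) = 13.0000


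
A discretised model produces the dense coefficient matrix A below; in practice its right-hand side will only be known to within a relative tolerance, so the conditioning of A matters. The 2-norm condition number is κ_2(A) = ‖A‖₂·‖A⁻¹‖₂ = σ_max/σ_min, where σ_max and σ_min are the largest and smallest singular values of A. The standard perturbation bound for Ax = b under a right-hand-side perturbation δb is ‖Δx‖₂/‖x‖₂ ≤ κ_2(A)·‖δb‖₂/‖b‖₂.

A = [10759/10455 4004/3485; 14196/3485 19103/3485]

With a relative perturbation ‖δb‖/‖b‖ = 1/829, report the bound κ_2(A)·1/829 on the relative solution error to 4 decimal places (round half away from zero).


0.0615

AᵀA = [45913/2601 20384/867; 20384/867 9065/289]; tr = 127498/2601, det = 2401/2601
char-poly roots: 49 and 49/2601
κ = σ_max/σ_min = 7/(7/51) = 51.0000
perturbation bound = 51.0000·1/829 = 0.0615


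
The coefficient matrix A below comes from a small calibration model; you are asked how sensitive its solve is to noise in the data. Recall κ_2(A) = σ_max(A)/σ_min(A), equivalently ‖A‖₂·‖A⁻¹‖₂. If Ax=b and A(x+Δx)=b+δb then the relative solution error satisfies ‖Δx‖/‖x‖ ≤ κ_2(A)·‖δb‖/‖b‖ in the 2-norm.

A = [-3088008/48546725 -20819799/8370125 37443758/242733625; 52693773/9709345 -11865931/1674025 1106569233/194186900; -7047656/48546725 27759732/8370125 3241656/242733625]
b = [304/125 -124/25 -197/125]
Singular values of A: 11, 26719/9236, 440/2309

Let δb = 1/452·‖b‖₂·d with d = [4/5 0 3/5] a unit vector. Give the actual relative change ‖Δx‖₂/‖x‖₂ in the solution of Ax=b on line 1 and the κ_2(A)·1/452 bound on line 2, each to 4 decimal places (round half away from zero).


0.0123
0.1277

from the listed singular values, σ₁ = 11, σ_n = 440/2309
κ = σ_max/σ_min = 11/(440/2309) = 57.7250
worst-case relative error ≤ 57.7250 × 1/452 = 0.1277
solve Ax = b  →  x = [-4.6636 -0.6903 2.7125]
‖b‖ = 5.7446, ‖x‖ = 5.4390
re-solving with b+δb shifts x by Δx of norm 0.0667
dividing the unrounded norms, ‖Δx‖/‖x‖ = 0.0123
realised/bound (from unrounded values) ≈ 0.0960


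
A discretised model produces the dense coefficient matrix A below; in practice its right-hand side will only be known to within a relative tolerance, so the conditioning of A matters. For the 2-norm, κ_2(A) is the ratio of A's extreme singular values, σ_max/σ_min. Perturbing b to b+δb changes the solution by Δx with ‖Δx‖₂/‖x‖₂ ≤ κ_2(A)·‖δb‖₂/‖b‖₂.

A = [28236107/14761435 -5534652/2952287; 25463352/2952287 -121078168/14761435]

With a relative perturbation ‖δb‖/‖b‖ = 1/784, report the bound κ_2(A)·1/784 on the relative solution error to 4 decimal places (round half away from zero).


0.3959

form AᵀA = [10117094060329/129625201225 -385405477380/5185008049; -385405477380/5185008049 9176521169104/129625201225] with trace 22941278513/154132225 and determinant 886133824/3853305625
λ_max, λ_min = (22941278513/154132225 ± √842048650762503921/38010788453521)/2 = 3721/25, 238144/154132225
so κ_2 = √((3721/25) / (238144/154132225)) = 310.3750
bound on ‖Δx‖/‖x‖: κ·ε = 310.3750·1/784 = 0.3959


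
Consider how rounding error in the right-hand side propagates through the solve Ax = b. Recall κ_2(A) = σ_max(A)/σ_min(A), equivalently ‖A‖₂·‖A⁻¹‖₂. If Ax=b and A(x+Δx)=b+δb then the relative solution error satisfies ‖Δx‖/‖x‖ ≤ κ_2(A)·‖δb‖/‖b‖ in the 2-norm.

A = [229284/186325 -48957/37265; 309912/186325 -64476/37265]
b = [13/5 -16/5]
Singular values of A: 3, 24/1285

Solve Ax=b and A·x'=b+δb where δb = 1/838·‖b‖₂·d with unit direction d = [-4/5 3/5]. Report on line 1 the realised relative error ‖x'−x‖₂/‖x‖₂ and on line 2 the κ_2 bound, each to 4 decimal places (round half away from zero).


0.0012
0.1917

from the listed singular values, σ₁ = 3, σ_n = 24/1285
condition number: 3 ÷ (24/1285) = 160.6250
worst-case relative error ≤ 160.6250 × 1/838 = 0.1917
solve Ax = b  →  x = [-155.3161 -147.4598]
‖b‖₂ = 4.1231 and ‖x‖₂ = 214.1669
with δb = [-0.0039 0.0030], A·Δx = δb → ‖Δx‖ = 0.2634
dividing the unrounded norms, ‖Δx‖/‖x‖ = 0.0012
so the bound overstates the realised error by a factor of ≈ 155.8293 (computed from the unrounded values)


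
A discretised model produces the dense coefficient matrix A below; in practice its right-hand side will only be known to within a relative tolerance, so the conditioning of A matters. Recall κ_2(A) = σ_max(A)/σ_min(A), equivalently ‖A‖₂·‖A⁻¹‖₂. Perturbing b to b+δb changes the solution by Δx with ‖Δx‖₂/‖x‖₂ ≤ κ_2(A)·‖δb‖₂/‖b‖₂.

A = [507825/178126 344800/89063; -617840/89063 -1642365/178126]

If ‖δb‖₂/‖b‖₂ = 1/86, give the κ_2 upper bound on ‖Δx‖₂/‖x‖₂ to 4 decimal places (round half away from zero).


3.1865

form AᵀA = [10560895225/187744804 3520168200/46936201; 3520168200/46936201 18774621025/187744804] with trace 14667758125/93872402 and determinant 244140625/750979216
char-poly roots: 625/4 and 390625/187744804
κ = σ_max/σ_min = (25/2)/(625/13702) = 274.0400
κ_2(A)·‖δb‖/‖b‖ = 3.1865


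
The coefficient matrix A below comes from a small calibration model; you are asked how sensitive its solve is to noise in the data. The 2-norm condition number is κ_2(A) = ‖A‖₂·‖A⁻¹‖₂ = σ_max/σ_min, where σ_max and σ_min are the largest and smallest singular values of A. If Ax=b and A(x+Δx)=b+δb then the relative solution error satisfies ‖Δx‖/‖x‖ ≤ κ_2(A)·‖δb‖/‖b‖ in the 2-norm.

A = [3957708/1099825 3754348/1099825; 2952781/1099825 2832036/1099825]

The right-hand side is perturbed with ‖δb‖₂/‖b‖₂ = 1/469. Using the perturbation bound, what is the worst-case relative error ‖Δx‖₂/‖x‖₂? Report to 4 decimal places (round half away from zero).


0.8086

AᵀA = [975294729889/48384601225 185767961652/9676920245; 185767961652/9676920245 884622272416/48384601225]; tr = 442310821/11506445, det = 14776336/1438305625
λ_max, λ_min = (442310821/11506445 ± √4890835540864362609/3309956913450625)/2 = 961/25, 15376/57532225
κ = σ_max/σ_min = (31/5)/(124/7585) = 379.2500
κ_2(A)·‖δb‖/‖b‖ = 0.8086


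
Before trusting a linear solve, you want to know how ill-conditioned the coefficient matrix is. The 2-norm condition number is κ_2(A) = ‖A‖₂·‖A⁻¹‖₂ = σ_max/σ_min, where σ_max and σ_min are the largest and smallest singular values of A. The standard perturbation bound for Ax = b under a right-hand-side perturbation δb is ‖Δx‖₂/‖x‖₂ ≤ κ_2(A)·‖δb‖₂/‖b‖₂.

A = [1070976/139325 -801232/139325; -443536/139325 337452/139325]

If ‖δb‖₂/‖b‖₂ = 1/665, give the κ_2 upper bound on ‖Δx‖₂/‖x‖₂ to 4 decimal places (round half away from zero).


M = AᵀA = [1343713775872/19411455625 -1007772352704/19411455625; -1007772352704/19411455625 755846570128/19411455625]. tr(M)=16796482768/155291645, det(M)=1871773696/19411455625
char-poly roots: 2704/25 and 692224/776458225
κ = σ_max/σ_min = (52/5)/(832/27865) = 348.3125
κ_2(A)·‖δb‖/‖b‖ = 0.5238

0.5238


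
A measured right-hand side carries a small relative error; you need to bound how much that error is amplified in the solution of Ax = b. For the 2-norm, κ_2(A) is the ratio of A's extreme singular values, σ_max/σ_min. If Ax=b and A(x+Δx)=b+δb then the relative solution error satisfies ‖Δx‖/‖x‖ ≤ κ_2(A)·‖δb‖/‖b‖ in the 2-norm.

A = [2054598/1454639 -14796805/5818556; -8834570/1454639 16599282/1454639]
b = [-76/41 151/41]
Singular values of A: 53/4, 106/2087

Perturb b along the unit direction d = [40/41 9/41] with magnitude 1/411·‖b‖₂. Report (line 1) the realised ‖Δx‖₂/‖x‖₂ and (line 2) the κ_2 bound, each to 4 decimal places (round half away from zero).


from the listed singular values, σ₁ = 53/4, σ_n = 106/2087
κ_2(A) = (53/4) / (106/2087) = 260.8750
perturbation bound = 260.8750·1/411 = 0.6347
solve Ax = b  →  x = [-17.5144 -8.9989]
‖b‖₂ = 4.1231 and ‖x‖₂ = 19.6910
δb = ε·‖b‖·d = [0.0098 0.0022]; solving A·Δx = δb gives ‖Δx‖ = 0.1975
dividing the unrounded norms, ‖Δx‖/‖x‖ = 0.0100
realised/bound (from unrounded values) ≈ 0.0158

0.0100
0.6347


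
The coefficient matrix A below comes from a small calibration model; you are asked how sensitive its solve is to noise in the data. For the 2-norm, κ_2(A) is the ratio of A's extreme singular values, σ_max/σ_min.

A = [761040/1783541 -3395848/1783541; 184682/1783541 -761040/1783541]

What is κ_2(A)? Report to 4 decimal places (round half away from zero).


265.2500

M = AᵀA = [364836004/1892337001 -1621015200/1892337001; -1621015200/1892337001 7204619584/1892337001]. tr(M)=4502948/1125721, det(M)=256/1125721
λ_max, λ_min = (4502948/1125721 ± √20275387952400/1267247769841)/2 = 4, 64/1125721
σ_max=√4=2, σ_min=√(64/1125721)=(8/1061) → κ = 265.2500


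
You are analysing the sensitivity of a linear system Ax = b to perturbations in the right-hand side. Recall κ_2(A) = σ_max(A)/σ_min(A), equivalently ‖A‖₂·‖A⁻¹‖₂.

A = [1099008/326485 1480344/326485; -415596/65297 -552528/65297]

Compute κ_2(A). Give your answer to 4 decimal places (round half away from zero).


384.1000

M = AᵀA = [19120482576/368832025 25493496768/368832025; 25493496768/368832025 33991689024/368832025]. tr(M)=2124486864/14753281, det(M)=2073600/14753281
solving λ² − 2124486864/14753281·λ + 2073600/14753281 = 0 gives λ = 144, 14400/14753281
so κ_2 = √(144 / (14400/14753281)) = 384.1000


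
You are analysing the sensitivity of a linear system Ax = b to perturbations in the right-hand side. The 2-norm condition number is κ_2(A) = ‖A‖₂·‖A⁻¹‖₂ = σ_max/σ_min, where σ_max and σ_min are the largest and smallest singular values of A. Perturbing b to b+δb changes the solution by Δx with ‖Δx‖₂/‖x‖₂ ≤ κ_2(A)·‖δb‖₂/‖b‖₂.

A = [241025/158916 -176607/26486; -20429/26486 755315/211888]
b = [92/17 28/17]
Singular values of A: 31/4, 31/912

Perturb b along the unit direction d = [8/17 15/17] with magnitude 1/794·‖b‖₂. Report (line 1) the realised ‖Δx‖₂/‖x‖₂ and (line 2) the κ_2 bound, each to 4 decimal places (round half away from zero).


0.0018
0.2872

σ_max = 31/4, σ_min = 31/912
κ_2(A) = (31/4) / (31/912) = 228.0000
worst-case relative error ≤ 228.0000 × 1/794 = 0.2872
solve Ax = b  →  x = [114.9205 25.3281]
‖b‖ = 5.6569, ‖x‖ = 117.6786
δb = ε·‖b‖·d = [0.0034 0.0063]; solving A·Δx = δb gives ‖Δx‖ = 0.2096
realised ‖Δx‖/‖x‖ = 0.0018
realised/bound (from unrounded values) ≈ 0.0062


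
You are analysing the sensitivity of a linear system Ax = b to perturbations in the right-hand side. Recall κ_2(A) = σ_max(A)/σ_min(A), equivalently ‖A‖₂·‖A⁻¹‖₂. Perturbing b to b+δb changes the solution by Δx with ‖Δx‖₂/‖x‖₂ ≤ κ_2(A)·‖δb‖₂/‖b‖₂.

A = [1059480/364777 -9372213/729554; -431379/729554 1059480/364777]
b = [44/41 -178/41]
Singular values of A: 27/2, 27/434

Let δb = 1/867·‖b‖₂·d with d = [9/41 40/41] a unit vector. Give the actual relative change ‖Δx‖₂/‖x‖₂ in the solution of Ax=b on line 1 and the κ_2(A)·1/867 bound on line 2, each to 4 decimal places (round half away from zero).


0.0013
0.2503

from the listed singular values, σ₁ = 27/2, σ_n = 27/434
condition number: (27/2) ÷ (27/434) = 217.0000
κ_2(A)·‖δb‖/‖b‖ = 0.2503
solve Ax = b  →  x = [-62.6956 -14.2584]
2-norm of b is 4.4721; of x, 64.2965
δb = ε·‖b‖·d = [0.0011 0.0050]; solving A·Δx = δb gives ‖Δx‖ = 0.0829
relative error = 0.0013
realised/bound (from unrounded values) ≈ 0.0052


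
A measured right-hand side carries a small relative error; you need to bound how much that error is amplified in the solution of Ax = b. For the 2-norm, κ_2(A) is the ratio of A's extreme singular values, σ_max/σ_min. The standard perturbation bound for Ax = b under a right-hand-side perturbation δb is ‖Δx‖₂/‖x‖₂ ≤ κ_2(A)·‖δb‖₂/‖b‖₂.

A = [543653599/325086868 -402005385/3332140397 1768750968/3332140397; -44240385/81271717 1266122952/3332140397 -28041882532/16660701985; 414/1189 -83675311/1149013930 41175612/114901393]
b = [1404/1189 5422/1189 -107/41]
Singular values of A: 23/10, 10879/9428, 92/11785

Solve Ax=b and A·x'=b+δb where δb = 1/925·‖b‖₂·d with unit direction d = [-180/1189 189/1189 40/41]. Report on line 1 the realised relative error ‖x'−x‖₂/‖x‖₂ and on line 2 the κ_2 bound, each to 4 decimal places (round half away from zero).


0.0029
0.3185

σ_max = 23/10, σ_min = 92/11785
condition number: (23/10) ÷ (92/11785) = 294.6250
perturbation bound = 294.6250·1/925 = 0.3185
solve Ax = b  →  x = [1.6107 -249.2149 -59.4919]
‖b‖ = 5.3852, ‖x‖ = 256.2224
re-solving with b+δb shifts x by Δx of norm 0.7458
realised ‖Δx‖/‖x‖ = 0.0029
tightness: 0.0029 against a bound of 0.3185 (unrounded ratio ≈ 0.0091)


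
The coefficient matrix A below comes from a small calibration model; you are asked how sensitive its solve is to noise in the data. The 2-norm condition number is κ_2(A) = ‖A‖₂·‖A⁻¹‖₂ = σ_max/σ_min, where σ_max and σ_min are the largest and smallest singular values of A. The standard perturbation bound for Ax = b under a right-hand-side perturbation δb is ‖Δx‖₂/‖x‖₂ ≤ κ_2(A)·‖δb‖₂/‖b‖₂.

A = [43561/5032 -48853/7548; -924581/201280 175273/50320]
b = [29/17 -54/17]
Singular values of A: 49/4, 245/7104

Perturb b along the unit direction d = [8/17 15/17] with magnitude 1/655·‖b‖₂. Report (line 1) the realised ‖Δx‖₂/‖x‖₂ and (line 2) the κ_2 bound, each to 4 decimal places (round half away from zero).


0.0028
0.5423

from the listed singular values, σ₁ = 49/4, σ_n = 245/7104
κ = σ_max/σ_min = (49/4)/(245/7104) = 355.2000
perturbation bound = 355.2000·1/655 = 0.5423
solve Ax = b  →  x = [-34.5992 -46.5404]
‖b‖₂ = 3.6056 and ‖x‖₂ = 57.9924
δb = ε·‖b‖·d = [0.0026 0.0049]; solving A·Δx = δb gives ‖Δx‖ = 0.1596
realised ‖Δx‖/‖x‖ = 0.0028
realised/bound (from unrounded values) ≈ 0.0051


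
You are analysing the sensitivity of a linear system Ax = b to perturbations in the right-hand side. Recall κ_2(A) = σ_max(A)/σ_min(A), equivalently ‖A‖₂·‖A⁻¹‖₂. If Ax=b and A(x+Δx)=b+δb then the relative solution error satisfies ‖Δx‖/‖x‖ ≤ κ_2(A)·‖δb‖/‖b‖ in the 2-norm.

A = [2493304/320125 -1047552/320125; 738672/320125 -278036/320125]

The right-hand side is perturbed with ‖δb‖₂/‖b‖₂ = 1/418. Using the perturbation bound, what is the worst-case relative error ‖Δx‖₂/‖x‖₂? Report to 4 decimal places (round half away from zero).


form AᵀA = [832270912/12612925 -13869504/504517; -13869504/504517 144574672/12612925] with trace 75141968/970225 and determinant 14992384/24255625
λ_max, λ_min = (75141968/970225 ± √225759519887616/37653462025)/2 = 1936/25, 7744/970225
κ_2(A) = √(λ_max/λ_min) = √((1936/25) / (7744/970225)) = 98.5000
bound on ‖Δx‖/‖x‖: κ·ε = 98.5000·1/418 = 0.2356

0.2356


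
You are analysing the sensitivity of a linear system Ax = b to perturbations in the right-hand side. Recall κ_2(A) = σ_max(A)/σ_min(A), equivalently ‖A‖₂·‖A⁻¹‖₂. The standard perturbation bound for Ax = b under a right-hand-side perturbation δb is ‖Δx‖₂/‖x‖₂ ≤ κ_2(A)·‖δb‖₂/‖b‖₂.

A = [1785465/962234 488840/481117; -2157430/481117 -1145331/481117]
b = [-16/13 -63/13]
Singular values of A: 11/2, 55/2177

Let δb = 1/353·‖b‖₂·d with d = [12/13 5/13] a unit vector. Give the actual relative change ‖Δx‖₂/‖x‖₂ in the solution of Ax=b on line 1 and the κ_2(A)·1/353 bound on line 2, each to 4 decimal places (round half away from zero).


0.0047
0.6167

largest singular value 11/2, smallest 55/2177
κ = σ_max/σ_min = (11/2)/(55/2177) = 217.7000
perturbation bound = 217.7000·1/353 = 0.6167
solve Ax = b  →  x = [56.5219 -104.4332]
‖b‖₂ = 5.0000 and ‖x‖₂ = 118.7477
with δb = [0.0131 0.0054], A·Δx = δb → ‖Δx‖ = 0.5606
realised ‖Δx‖/‖x‖ = 0.0047
so the bound overstates the realised error by a factor of ≈ 130.6224 (computed from the unrounded values)


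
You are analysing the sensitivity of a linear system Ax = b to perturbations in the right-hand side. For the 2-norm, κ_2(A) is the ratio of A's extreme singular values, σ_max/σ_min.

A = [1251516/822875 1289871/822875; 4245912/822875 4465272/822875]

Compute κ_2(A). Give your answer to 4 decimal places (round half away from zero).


368.8750

M = AᵀA = [31350497616/1083397225 6583502772/216679445; 6583502772/216679445 34563873969/1083397225]. tr(M)=15675237/257645, det(M)=876096/32205625
λ_max, λ_min = (15675237/257645 ± √6142645797751089/1659523650625)/2 = 1521/25, 576/1288225
σ_max=√(1521/25)=(39/5), σ_min=√(576/1288225)=(24/1135) → κ = 368.8750


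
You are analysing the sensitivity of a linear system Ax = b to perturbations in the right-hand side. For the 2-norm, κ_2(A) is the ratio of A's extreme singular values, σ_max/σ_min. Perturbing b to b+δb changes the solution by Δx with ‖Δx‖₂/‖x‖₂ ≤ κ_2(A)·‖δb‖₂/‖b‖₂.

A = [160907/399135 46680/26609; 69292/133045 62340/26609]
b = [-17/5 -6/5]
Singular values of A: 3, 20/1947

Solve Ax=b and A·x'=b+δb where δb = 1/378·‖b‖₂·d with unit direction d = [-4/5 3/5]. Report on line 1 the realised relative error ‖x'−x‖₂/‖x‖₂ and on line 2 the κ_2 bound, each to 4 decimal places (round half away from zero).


0.0048
0.7726

from the listed singular values, σ₁ = 3, σ_n = 20/1947
κ_2(A) = 3 / (20/1947) = 292.0500
bound on ‖Δx‖/‖x‖: κ·ε = 292.0500·1/378 = 0.7726
solve Ax = b  →  x = [-190.1707 41.7634]
‖b‖₂ = 3.6056 and ‖x‖₂ = 194.7026
re-solving with b+δb shifts x by Δx of norm 0.9286
dividing the unrounded norms, ‖Δx‖/‖x‖ = 0.0048
so the bound overstates the realised error by a factor of ≈ 162.0023 (computed from the unrounded values)


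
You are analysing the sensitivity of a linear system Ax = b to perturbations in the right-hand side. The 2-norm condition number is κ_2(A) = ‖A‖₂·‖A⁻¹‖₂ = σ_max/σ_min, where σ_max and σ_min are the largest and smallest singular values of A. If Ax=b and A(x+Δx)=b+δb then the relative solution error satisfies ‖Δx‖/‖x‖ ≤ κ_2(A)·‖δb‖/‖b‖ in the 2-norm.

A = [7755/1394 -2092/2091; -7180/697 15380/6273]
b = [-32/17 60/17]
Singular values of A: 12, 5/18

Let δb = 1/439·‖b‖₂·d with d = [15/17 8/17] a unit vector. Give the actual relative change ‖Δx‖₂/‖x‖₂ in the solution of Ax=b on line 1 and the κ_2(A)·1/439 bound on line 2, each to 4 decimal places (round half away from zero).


0.0984
0.0984

largest singular value 12, smallest 5/18
κ_2(A) = 12 / (5/18) = 43.2000
worst-case relative error ≤ 43.2000 × 1/439 = 0.0984
solve Ax = b  →  x = [-0.3252 0.0732]
‖b‖ = 4.0000, ‖x‖ = 0.3333
δb = ε·‖b‖·d = [0.0080 0.0043]; solving A·Δx = δb gives ‖Δx‖ = 0.0328
dividing the unrounded norms, ‖Δx‖/‖x‖ = 0.0984
tightness: 0.0984 against a bound of 0.0984; the bound is attained (ratio 1)


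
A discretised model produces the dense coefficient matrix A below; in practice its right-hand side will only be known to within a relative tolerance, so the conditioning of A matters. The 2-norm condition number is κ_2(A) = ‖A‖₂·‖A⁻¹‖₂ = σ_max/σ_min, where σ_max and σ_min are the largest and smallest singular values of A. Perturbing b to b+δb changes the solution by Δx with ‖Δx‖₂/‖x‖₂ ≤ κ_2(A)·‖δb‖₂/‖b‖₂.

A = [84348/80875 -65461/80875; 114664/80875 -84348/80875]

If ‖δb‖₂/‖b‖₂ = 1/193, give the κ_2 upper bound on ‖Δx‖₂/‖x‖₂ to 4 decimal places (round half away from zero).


form AᵀA = [162099344/52326125 -121545468/52326125; -121545468/52326125 91197821/52326125] with trace 50659433/10465225 and determinant 937024/261630625
eigenvalues of AᵀA: λ = (tr ± √(tr²−4·det))/2 = 121/25, 7744/10465225
κ_2(A) = √(λ_max/λ_min) = √((121/25) / (7744/10465225)) = 80.8750
bound on ‖Δx‖/‖x‖: κ·ε = 80.8750·1/193 = 0.4190

0.4190


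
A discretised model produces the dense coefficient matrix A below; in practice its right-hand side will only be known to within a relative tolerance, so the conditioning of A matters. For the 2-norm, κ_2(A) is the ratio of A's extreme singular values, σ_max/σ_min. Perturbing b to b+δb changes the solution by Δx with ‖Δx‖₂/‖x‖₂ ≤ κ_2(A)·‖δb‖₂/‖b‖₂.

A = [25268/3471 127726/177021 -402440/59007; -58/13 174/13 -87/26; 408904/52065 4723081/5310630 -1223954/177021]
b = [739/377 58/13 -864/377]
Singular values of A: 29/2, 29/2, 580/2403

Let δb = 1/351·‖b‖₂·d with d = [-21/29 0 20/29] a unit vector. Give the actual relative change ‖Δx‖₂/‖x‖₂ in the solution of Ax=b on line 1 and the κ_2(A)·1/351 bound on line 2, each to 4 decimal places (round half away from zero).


largest singular value 29/2, smallest 580/2403
κ_2(A) = (29/2) / (580/2403) = 60.0750
perturbation bound = 60.0750·1/351 = 0.1712
solve Ax = b  →  x = [-7.5679 -4.3969 -8.8304]
‖b‖₂ = 5.3852 and ‖x‖₂ = 12.4331
with δb = [-0.0111 0.0000 0.0106], A·Δx = δb → ‖Δx‖ = 0.0636
relative error = 0.0051
tightness: 0.0051 against a bound of 0.1712 (unrounded ratio ≈ 0.0299)

0.0051
0.1712


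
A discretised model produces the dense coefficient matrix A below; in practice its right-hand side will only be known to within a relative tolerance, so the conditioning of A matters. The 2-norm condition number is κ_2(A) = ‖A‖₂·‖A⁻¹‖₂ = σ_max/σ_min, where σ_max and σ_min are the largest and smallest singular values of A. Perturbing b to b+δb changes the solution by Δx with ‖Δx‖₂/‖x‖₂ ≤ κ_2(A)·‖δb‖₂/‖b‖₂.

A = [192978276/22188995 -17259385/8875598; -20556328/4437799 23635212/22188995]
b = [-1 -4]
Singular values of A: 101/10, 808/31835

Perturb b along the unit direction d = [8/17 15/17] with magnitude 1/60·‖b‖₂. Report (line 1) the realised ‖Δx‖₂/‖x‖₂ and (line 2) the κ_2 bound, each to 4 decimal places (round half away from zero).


0.0172
6.6323

largest singular value 101/10, smallest 808/31835
κ_2(A) = (101/10) / (808/31835) = 397.9375
perturbation bound = 397.9375·1/60 = 6.6323
solve Ax = b  →  x = [-34.4983 -153.7769]
‖b‖ = 4.1231, ‖x‖ = 157.5990
Δx = A⁻¹·δb where δb = 1/60·4.1231·d; ‖Δx‖ = 2.7075
realised ‖Δx‖/‖x‖ = 0.0172
realised/bound (from unrounded values) ≈ 0.0026


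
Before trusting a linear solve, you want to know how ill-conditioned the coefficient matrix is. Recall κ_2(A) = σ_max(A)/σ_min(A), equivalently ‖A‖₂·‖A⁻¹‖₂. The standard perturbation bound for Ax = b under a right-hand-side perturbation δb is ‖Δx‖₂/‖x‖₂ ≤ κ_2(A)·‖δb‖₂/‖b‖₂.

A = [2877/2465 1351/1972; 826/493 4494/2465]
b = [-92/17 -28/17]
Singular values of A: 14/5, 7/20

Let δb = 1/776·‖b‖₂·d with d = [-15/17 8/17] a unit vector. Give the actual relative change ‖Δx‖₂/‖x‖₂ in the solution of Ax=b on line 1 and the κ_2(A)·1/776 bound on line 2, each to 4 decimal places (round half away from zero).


0.0018
0.0103

largest singular value 14/5, smallest 7/20
κ = σ_max/σ_min = (14/5)/(7/20) = 8.0000
bound on ‖Δx‖/‖x‖: κ·ε = 8.0000·1/776 = 0.0103
solve Ax = b  →  x = [-8.9163 7.2906]
‖b‖ = 5.6569, ‖x‖ = 11.5175
re-solving with b+δb shifts x by Δx of norm 0.0208
realised ‖Δx‖/‖x‖ = 0.0018
realised/bound (from unrounded values) ≈ 0.1754


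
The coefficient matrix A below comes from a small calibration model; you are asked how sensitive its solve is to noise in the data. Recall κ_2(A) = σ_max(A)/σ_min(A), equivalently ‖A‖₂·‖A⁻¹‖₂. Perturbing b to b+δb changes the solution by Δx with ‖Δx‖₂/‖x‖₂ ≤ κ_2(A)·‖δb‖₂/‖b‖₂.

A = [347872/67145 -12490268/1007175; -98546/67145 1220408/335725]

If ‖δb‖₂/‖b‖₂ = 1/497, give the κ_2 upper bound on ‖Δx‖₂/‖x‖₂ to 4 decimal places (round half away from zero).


AᵀA = [5229049700/180338041 -37646507920/541014123; -37646507920/541014123 271058169424/1623042369]; tr = 1882364596/9603801, det = 3841600/9603801
eigenvalues of AᵀA: λ = (tr ± √(tr²−4·det))/2 = 196, 19600/9603801
κ_2(A) = √(λ_max/λ_min) = √(196 / (19600/9603801)) = 309.9000
worst-case relative error ≤ 309.9000 × 1/497 = 0.6235

0.6235


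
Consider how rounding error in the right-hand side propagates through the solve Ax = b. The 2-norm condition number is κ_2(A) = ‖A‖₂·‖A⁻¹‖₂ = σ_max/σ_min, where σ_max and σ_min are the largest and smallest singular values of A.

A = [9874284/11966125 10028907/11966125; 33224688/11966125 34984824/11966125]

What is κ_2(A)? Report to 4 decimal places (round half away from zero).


AᵀA = [1922210203536/229101036025 80728840836/9164041441; 80728840836/9164041441 2119227017481/229101036025]; tr = 4805513937/272415025, det = 49787136/6810375625
eigenvalues of AᵀA: λ = (tr ± √(tr²−4·det))/2 = 441/25, 112896/272415025
κ_2(A) = √(λ_max/λ_min) = √((441/25) / (112896/272415025)) = 206.3125

206.3125


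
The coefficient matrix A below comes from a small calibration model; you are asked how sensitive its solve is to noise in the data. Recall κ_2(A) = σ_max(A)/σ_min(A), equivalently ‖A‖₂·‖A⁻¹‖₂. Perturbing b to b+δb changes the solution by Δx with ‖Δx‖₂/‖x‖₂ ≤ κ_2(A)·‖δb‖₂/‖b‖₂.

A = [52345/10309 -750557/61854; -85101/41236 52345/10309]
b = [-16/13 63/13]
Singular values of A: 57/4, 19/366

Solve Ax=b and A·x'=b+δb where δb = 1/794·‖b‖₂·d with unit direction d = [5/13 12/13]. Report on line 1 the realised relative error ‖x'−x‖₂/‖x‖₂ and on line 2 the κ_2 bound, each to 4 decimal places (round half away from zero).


σ_max = 57/4, σ_min = 19/366
condition number: (57/4) ÷ (19/366) = 274.5000
worst-case relative error ≤ 274.5000 × 1/794 = 0.3457
solve Ax = b  →  x = [71.0445 29.8300]
2-norm of b is 5.0000; of x, 77.0529
Δx = A⁻¹·δb where δb = 1/794·5.0000·d; ‖Δx‖ = 0.1213
relative error = 0.0016
so the bound overstates the realised error by a factor of ≈ 219.6008 (computed from the unrounded values)

0.0016
0.3457


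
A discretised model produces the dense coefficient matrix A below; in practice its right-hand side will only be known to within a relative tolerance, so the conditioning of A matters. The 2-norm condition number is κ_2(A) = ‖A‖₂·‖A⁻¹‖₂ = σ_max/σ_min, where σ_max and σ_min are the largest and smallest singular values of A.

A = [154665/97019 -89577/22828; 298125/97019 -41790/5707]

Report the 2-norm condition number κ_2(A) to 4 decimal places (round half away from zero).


210.7200

M = AᵀA = [390310650/32569849 -3746411865/130279396; -3746411865/130279396 35966504529/521117584]. tr(M)=249772041/3083536, det(M)=455625/3083536
λ_max, λ_min = (249772041/3083536 ± √62380452720945681/9508194263296)/2 = 81, 5625/3083536
κ_2(A) = √(λ_max/λ_min) = √(81 / (5625/3083536)) = 210.7200


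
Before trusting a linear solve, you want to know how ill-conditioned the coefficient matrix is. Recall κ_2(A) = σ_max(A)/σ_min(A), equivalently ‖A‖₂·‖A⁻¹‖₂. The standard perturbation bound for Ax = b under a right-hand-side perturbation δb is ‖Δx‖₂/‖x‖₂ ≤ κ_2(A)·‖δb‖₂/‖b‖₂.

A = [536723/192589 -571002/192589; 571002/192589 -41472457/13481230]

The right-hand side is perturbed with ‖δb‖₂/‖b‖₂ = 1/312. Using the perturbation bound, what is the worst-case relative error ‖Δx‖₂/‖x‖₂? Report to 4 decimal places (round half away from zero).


M = AᵀA = [730219813/44102881 -26833382487/1543600835; -26833382487/1543600835 3944799977689/216104116900]. tr(M)=8945157029/256960900, det(M)=12117361/256960900
eigenvalues of AᵀA: λ = (tr ± √(tr²−4·det))/2 = 3481/100, 3481/2569609
κ = σ_max/σ_min = (59/10)/(59/1603) = 160.3000
worst-case relative error ≤ 160.3000 × 1/312 = 0.5138

0.5138


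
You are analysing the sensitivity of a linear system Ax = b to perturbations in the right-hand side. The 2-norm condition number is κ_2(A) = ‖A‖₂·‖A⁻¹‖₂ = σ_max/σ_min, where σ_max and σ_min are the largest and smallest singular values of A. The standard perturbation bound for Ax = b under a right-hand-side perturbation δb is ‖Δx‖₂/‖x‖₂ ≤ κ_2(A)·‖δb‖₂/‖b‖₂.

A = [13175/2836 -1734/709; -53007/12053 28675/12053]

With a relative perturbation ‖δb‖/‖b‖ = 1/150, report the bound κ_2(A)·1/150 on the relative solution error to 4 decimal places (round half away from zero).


M = AᵀA = [95120673409/2324396944 -6341118975/290549618; -6341118975/290549618 1691208109/145274809]. tr(M)=422768177/8042896, det(M)=707281/8042896
char-poly roots: 841/16 and 841/502681
κ_2(A) = √(λ_max/λ_min) = √((841/16) / (841/502681)) = 177.2500
bound on ‖Δx‖/‖x‖: κ·ε = 177.2500·1/150 = 1.1817

1.1817


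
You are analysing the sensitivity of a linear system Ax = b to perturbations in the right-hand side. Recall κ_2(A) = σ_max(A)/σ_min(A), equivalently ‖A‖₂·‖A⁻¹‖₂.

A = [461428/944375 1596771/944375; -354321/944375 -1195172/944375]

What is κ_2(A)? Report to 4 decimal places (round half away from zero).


302.2000

AᵀA = [13538366809/35673765625 46410775488/35673765625; 46410775488/35673765625 159124549441/35673765625]; tr = 276260666/57078025, det = 14641/57078025
char-poly roots: 121/25 and 121/2283121
κ_2(A) = √(λ_max/λ_min) = √((121/25) / (121/2283121)) = 302.2000


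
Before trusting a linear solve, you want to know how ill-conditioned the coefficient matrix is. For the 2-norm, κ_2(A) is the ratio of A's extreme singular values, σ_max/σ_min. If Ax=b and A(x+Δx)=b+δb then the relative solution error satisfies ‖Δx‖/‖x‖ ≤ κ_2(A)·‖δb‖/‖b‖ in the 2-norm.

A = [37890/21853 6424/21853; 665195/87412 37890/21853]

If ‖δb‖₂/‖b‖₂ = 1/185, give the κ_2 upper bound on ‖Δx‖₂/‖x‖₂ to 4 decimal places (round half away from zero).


0.4497

M = AᵀA = [276891625/4545424 7786395/568178; 7786395/568178 878596/284089]. tr(M)=173081/2704, det(M)=100/169
solving λ² − 173081/2704·λ + 100/169 = 0 gives λ = 64, 25/2704
κ = σ_max/σ_min = 8/(5/52) = 83.2000
worst-case relative error ≤ 83.2000 × 1/185 = 0.4497


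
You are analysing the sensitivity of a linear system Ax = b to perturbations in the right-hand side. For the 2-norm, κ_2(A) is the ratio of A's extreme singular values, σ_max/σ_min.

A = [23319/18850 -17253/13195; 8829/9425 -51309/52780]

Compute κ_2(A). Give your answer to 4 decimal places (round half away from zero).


M = AᵀA = [34223229/14212900 -50306103/19898060; -50306103/19898060 295810785/111429136]. tr(M)=16769349/3312400, det(M)=6561/13249600
λ_max, λ_min = (16769349/3312400 ± √281189333227401/10971993760000)/2 = 81/16, 81/828100
κ_2(A) = √(λ_max/λ_min) = √((81/16) / (81/828100)) = 227.5000

227.5000


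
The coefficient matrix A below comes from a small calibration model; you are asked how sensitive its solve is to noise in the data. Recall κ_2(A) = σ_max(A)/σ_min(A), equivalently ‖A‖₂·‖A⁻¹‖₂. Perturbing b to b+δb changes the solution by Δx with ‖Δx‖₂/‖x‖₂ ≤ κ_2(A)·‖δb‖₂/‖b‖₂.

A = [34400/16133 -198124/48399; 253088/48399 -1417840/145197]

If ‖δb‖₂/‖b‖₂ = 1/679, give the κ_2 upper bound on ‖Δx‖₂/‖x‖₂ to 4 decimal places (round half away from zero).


0.3628

AᵀA = [442034176/13860729 -2486257280/41582187; -2486257280/41582187 13985493136/124746561]; tr = 62158480/431649, det = 16384/47961
λ_max, λ_min = (62158480/431649 ± √3863422038970624/186320859201)/2 = 144, 1024/431649
κ = σ_max/σ_min = 12/(32/657) = 246.3750
perturbation bound = 246.3750·1/679 = 0.3628


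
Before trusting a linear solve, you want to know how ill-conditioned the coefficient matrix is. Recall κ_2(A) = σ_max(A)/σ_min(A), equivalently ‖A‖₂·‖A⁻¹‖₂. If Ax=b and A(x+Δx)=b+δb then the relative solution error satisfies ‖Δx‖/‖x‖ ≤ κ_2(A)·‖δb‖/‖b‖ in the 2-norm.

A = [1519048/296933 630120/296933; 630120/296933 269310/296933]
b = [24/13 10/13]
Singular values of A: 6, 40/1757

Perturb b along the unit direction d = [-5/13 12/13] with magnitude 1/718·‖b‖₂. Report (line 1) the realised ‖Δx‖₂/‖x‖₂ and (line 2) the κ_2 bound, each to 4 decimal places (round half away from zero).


0.3671
0.3671

σ_max = 6, σ_min = 40/1757
κ = σ_max/σ_min = 6/(40/1757) = 263.5500
bound on ‖Δx‖/‖x‖: κ·ε = 263.5500·1/718 = 0.3671
solve Ax = b  →  x = [0.3077 0.1282]
2-norm of b is 2.0000; of x, 0.3333
Δx = A⁻¹·δb where δb = 1/718·2.0000·d; ‖Δx‖ = 0.1224
dividing the unrounded norms, ‖Δx‖/‖x‖ = 0.3671
tightness: 0.3671 against a bound of 0.3671; the bound is attained (ratio 1)


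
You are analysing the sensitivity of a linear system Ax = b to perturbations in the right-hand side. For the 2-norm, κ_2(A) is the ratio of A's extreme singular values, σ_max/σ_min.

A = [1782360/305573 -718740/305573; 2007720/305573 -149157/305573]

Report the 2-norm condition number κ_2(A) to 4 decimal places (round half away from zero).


6.4250

AᵀA = [8570448000/111028369 -1879332840/111028369; -1879332840/111028369 640707489/111028369]; tr = 5479569/66049, det = 10497600/66049
λ_max, λ_min = (5479569/66049 ± √27252252496161/4362470401)/2 = 81, 129600/66049
κ = σ_max/σ_min = 9/(360/257) = 6.4250


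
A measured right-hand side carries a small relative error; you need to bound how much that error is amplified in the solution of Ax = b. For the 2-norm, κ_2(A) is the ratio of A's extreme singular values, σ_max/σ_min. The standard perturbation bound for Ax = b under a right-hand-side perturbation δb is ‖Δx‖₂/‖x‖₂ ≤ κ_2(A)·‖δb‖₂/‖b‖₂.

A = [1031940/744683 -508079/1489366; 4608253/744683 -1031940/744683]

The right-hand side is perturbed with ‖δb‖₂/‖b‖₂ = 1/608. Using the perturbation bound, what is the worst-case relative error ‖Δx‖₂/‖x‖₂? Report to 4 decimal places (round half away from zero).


0.3643

M = AᵀA = [13266446089/329894569 -2984886450/329894569; -2984886450/329894569 2687534161/1319578276]. tr(M)=33166757/784996, det(M)=28561/784996
solving λ² − 33166757/784996·λ + 28561/784996 = 0 gives λ = 169/4, 169/196249
κ_2(A) = √(λ_max/λ_min) = √((169/4) / (169/196249)) = 221.5000
κ_2(A)·‖δb‖/‖b‖ = 0.3643


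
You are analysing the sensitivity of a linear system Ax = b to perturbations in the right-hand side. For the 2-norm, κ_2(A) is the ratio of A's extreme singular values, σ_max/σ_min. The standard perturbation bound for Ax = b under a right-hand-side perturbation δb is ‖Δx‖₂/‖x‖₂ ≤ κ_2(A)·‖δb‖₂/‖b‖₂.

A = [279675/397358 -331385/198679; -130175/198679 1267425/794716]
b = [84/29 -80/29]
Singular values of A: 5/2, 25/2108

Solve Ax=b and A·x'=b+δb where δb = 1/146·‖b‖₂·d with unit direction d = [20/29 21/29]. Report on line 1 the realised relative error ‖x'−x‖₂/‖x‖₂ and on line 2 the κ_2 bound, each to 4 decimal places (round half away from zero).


1.4438
1.4438

σ_max = 5/2, σ_min = 25/2108
κ_2(A) = (5/2) / (25/2108) = 210.8000
κ_2(A)·‖δb‖/‖b‖ = 1.4438
solve Ax = b  →  x = [0.6154 -1.4769]
2-norm of b is 4.0000; of x, 1.6000
re-solving with b+δb shifts x by Δx of norm 2.3101
realised ‖Δx‖/‖x‖ = 1.4438
so the bound is sharp here: realised error equals the bound
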